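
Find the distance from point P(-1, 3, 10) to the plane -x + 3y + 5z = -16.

distance = |a·x₀ + b·y₀ + c·z₀ - d| / √(a² + b² + c²)
  = |(-1)·(-1) + 3·3 + 5·10 - (-16)| / √((-1)² + 3² + 5²)
  = |1 + 9 + 50 + 16| / √(1 + 9 + 25)
  = |76| / √35
  = 76 / 5.916
  ≈ 12.85

12.85


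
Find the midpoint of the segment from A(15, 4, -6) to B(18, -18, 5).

M = ((x₁+x₂)/2, (y₁+y₂)/2, (z₁+z₂)/2)
  = ((15 + 18)/2, (4 - 18)/2, (-6 + 5)/2)
  = (33/2, -14/2, -1/2)
  = (16.5, -7, -0.5)

(16.5, -7, -0.5)


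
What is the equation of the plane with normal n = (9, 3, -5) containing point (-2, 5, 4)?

The plane through P with normal n = (a, b, c) satisfies n·(r - P) = 0,
i.e. ax + by + cz = a·x₀ + b·y₀ + c·z₀.
d = 9·(-2) + 3·5 + (-5)·4
  = -18 + 15 - 20
  = -23
Equation: 9x + 3y - 5z = -23

9x + 3y - 5z = -23


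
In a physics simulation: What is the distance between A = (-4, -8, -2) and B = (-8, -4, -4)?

d = √[(x₂-x₁)² + (y₂-y₁)² + (z₂-z₁)²]
  = √[(-4)² + 4² + (-2)²]
  = √[16 + 16 + 4]
  = √36
  ≈ 6

6


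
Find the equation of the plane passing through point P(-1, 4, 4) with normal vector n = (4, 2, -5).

The plane through P with normal n = (a, b, c) satisfies n·(r - P) = 0,
i.e. ax + by + cz = a·x₀ + b·y₀ + c·z₀.
d = 4·(-1) + 2·4 + (-5)·4
  = -4 + 8 - 20
  = -16
Equation: 4x + 2y - 5z = -16

4x + 2y - 5z = -16


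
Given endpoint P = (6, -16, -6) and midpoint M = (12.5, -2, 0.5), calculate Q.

Q = 2M - P
  = (2·12.5 - 6, 2·(-2) - (-16), 2·0.5 - (-6))
  = (25 - 6, -4 + 16, 1 + 6)
  = (19, 12, 7)

(19, 12, 7)


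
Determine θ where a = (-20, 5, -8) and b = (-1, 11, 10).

a·b = (-20)·(-1) + 5·11 + (-8)·10 = 20 + 55 - 80 = -5
|a| = √((-20)² + 5² + (-8)²) = √489 ≈ 22.11
|b| = √((-1)² + 11² + 10²) = √222 ≈ 14.9
cos θ = (a·b)/(|a||b|) = -5/(22.11·14.9) ≈ -0.01518
θ = arccos(-0.01518) ≈ 90.87°

90.87°


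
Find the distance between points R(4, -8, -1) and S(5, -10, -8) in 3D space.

d = √[(x₂-x₁)² + (y₂-y₁)² + (z₂-z₁)²]
  = √[1² + (-2)² + (-7)²]
  = √[1 + 4 + 49]
  = √54
  ≈ 7.348

7.348


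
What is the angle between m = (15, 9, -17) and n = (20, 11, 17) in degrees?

m·n = 15·20 + 9·11 + (-17)·17 = 300 + 99 - 289 = 110
|m| = √(15² + 9² + (-17)²) = √595 ≈ 24.39
|n| = √(20² + 11² + 17²) = √810 ≈ 28.46
cos θ = (m·n)/(|m||n|) = 110/(24.39·28.46) ≈ 0.1584
θ = arccos(0.1584) ≈ 80.88°

80.88°


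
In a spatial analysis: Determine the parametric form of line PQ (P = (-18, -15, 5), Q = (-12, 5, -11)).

Direction vector d = Q - P = (-12 + 18, 5 + 15, -11 - 5) = (6, 20, -16)
Parametric form r = P + t·d:
x = -18 + 6t, y = -15 + 20t, z = 5 - 16t

x = -18 + 6t, y = -15 + 20t, z = 5 - 16t


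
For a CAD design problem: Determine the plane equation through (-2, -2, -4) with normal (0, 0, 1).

The plane through P with normal n = (a, b, c) satisfies n·(r - P) = 0,
i.e. ax + by + cz = a·x₀ + b·y₀ + c·z₀.
d = 0·(-2) + 0·(-2) + 1·(-4)
  = 0 + 0 - 4
  = -4
Equation: z = -4

z = -4


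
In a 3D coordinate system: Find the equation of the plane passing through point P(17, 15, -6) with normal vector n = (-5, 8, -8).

The plane through P with normal n = (a, b, c) satisfies n·(r - P) = 0,
i.e. ax + by + cz = a·x₀ + b·y₀ + c·z₀.
d = (-5)·17 + 8·15 + (-8)·(-6)
  = -85 + 120 + 48
  = 83
Equation: -5x + 8y - 8z = 83

-5x + 8y - 8z = 83


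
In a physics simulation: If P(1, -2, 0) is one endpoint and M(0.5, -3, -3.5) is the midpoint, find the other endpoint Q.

Q = 2M - P
  = (2·0.5 - 1, 2·(-3) - (-2), 2·(-3.5) - 0)
  = (1 - 1, -6 + 2, -7 + 0)
  = (0, -4, -7)

(0, -4, -7)


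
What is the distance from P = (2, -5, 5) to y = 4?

distance = |a·x₀ + b·y₀ + c·z₀ - d| / √(a² + b² + c²)
  = |0·2 + 1·(-5) + 0·5 - 4| / √(0² + 1² + 0²)
  = |0 - 5 + 0 - 4| / √(0 + 1 + 0)
  = |-9| / √1
  = 9 / 1
  ≈ 9

9


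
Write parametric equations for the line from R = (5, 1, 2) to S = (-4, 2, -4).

Direction vector d = S - R = (-4 - 5, 2 - 1, -4 - 2) = (-9, 1, -6)
Parametric form r = R + t·d:
x = 5 - 9t, y = 1 + t, z = 2 - 6t

x = 5 - 9t, y = 1 + t, z = 2 - 6t


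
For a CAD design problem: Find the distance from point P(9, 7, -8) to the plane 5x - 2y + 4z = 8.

distance = |a·x₀ + b·y₀ + c·z₀ - d| / √(a² + b² + c²)
  = |5·9 + (-2)·7 + 4·(-8) - 8| / √(5² + (-2)² + 4²)
  = |45 - 14 - 32 - 8| / √(25 + 4 + 16)
  = |-9| / √45
  = 9 / 6.708
  ≈ 1.342

1.342


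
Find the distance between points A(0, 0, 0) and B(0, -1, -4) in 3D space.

d = √[(x₂-x₁)² + (y₂-y₁)² + (z₂-z₁)²]
  = √[0² + (-1)² + (-4)²]
  = √[0 + 1 + 16]
  = √17
  ≈ 4.123

4.123


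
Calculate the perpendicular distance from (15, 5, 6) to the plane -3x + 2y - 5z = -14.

distance = |a·x₀ + b·y₀ + c·z₀ - d| / √(a² + b² + c²)
  = |(-3)·15 + 2·5 + (-5)·6 - (-14)| / √((-3)² + 2² + (-5)²)
  = |-45 + 10 - 30 + 14| / √(9 + 4 + 25)
  = |-51| / √38
  = 51 / 6.164
  ≈ 8.273

8.273


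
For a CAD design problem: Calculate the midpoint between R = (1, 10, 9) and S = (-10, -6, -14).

M = ((x₁+x₂)/2, (y₁+y₂)/2, (z₁+z₂)/2)
  = ((1 - 10)/2, (10 - 6)/2, (9 - 14)/2)
  = (-9/2, 4/2, -5/2)
  = (-4.5, 2, -2.5)

(-4.5, 2, -2.5)


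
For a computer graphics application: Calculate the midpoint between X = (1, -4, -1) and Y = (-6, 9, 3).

M = ((x₁+x₂)/2, (y₁+y₂)/2, (z₁+z₂)/2)
  = ((1 - 6)/2, (-4 + 9)/2, (-1 + 3)/2)
  = (-5/2, 5/2, 2/2)
  = (-2.5, 2.5, 1)

(-2.5, 2.5, 1)


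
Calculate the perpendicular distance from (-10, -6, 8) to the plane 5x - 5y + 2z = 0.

distance = |a·x₀ + b·y₀ + c·z₀ - d| / √(a² + b² + c²)
  = |5·(-10) + (-5)·(-6) + 2·8 - 0| / √(5² + (-5)² + 2²)
  = |-50 + 30 + 16 + 0| / √(25 + 25 + 4)
  = |-4| / √54
  = 4 / 7.348
  ≈ 0.5443

0.5443


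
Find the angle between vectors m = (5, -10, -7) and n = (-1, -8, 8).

m·n = 5·(-1) + (-10)·(-8) + (-7)·8 = -5 + 80 - 56 = 19
|m| = √(5² + (-10)² + (-7)²) = √174 ≈ 13.19
|n| = √((-1)² + (-8)² + 8²) = √129 ≈ 11.36
cos θ = (m·n)/(|m||n|) = 19/(13.19·11.36) ≈ 0.1268
θ = arccos(0.1268) ≈ 82.71°

82.71°


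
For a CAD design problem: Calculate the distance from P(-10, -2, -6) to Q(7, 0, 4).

d = √[(x₂-x₁)² + (y₂-y₁)² + (z₂-z₁)²]
  = √[17² + 2² + 10²]
  = √[289 + 4 + 100]
  = √393
  ≈ 19.82

19.82


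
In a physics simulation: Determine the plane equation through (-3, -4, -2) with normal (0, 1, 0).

The plane through P with normal n = (a, b, c) satisfies n·(r - P) = 0,
i.e. ax + by + cz = a·x₀ + b·y₀ + c·z₀.
d = 0·(-3) + 1·(-4) + 0·(-2)
  = 0 - 4 + 0
  = -4
Equation: y = -4

y = -4


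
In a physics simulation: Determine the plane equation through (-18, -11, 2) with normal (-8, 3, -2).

The plane through P with normal n = (a, b, c) satisfies n·(r - P) = 0,
i.e. ax + by + cz = a·x₀ + b·y₀ + c·z₀.
d = (-8)·(-18) + 3·(-11) + (-2)·2
  = 144 - 33 - 4
  = 107
Equation: -8x + 3y - 2z = 107

-8x + 3y - 2z = 107


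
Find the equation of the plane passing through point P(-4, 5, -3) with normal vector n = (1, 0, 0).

The plane through P with normal n = (a, b, c) satisfies n·(r - P) = 0,
i.e. ax + by + cz = a·x₀ + b·y₀ + c·z₀.
d = 1·(-4) + 0·5 + 0·(-3)
  = -4 + 0 + 0
  = -4
Equation: x = -4

x = -4


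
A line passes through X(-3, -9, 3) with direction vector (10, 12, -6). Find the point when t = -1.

P(t) = X + t·d
  = (-3 + 10·(-1), -9 + 12·(-1), 3 + (-6)·(-1))
  = (-3 - 10, -9 - 12, 3 + 6)
  = (-13, -21, 9)

(-13, -21, 9)


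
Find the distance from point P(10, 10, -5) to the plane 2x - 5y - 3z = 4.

distance = |a·x₀ + b·y₀ + c·z₀ - d| / √(a² + b² + c²)
  = |2·10 + (-5)·10 + (-3)·(-5) - 4| / √(2² + (-5)² + (-3)²)
  = |20 - 50 + 15 - 4| / √(4 + 25 + 9)
  = |-19| / √38
  = 19 / 6.164
  ≈ 3.082

3.082


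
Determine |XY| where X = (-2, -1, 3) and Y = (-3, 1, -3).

d = √[(x₂-x₁)² + (y₂-y₁)² + (z₂-z₁)²]
  = √[(-1)² + 2² + (-6)²]
  = √[1 + 4 + 36]
  = √41
  ≈ 6.403

6.403


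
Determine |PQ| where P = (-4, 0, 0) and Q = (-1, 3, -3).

d = √[(x₂-x₁)² + (y₂-y₁)² + (z₂-z₁)²]
  = √[3² + 3² + (-3)²]
  = √[9 + 9 + 9]
  = √27
  ≈ 5.196

5.196


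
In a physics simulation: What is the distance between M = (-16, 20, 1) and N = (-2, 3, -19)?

d = √[(x₂-x₁)² + (y₂-y₁)² + (z₂-z₁)²]
  = √[14² + (-17)² + (-20)²]
  = √[196 + 289 + 400]
  = √885
  ≈ 29.75

29.75


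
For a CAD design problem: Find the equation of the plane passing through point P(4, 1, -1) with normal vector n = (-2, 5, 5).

The plane through P with normal n = (a, b, c) satisfies n·(r - P) = 0,
i.e. ax + by + cz = a·x₀ + b·y₀ + c·z₀.
d = (-2)·4 + 5·1 + 5·(-1)
  = -8 + 5 - 5
  = -8
Equation: -2x + 5y + 5z = -8

-2x + 5y + 5z = -8


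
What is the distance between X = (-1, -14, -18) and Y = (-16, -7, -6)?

d = √[(x₂-x₁)² + (y₂-y₁)² + (z₂-z₁)²]
  = √[(-15)² + 7² + 12²]
  = √[225 + 49 + 144]
  = √418
  ≈ 20.45

20.45


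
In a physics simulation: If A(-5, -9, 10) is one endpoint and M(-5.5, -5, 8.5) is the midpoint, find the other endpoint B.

B = 2M - A
  = (2·(-5.5) - (-5), 2·(-5) - (-9), 2·8.5 - 10)
  = (-11 + 5, -10 + 9, 17 - 10)
  = (-6, -1, 7)

(-6, -1, 7)


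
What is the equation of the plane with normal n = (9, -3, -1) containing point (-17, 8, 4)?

The plane through P with normal n = (a, b, c) satisfies n·(r - P) = 0,
i.e. ax + by + cz = a·x₀ + b·y₀ + c·z₀.
d = 9·(-17) + (-3)·8 + (-1)·4
  = -153 - 24 - 4
  = -181
Equation: 9x - 3y - z = -181

9x - 3y - z = -181


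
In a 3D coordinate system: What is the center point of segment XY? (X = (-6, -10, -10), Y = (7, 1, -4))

M = ((x₁+x₂)/2, (y₁+y₂)/2, (z₁+z₂)/2)
  = ((-6 + 7)/2, (-10 + 1)/2, (-10 - 4)/2)
  = (1/2, -9/2, -14/2)
  = (0.5, -4.5, -7)

(0.5, -4.5, -7)


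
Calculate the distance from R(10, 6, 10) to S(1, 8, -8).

d = √[(x₂-x₁)² + (y₂-y₁)² + (z₂-z₁)²]
  = √[(-9)² + 2² + (-18)²]
  = √[81 + 4 + 324]
  = √409
  ≈ 20.22

20.22


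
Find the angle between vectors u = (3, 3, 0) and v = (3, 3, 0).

u·v = 3·3 + 3·3 + 0·0 = 9 + 9 + 0 = 18
|u| = √(3² + 3² + 0²) = √18 ≈ 4.243
|v| = √(3² + 3² + 0²) = √18 ≈ 4.243
cos θ = (u·v)/(|u||v|) = 18/(4.243·4.243) ≈ 1
θ = arccos(1) ≈ 0°

0°


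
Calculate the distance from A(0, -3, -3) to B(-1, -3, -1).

d = √[(x₂-x₁)² + (y₂-y₁)² + (z₂-z₁)²]
  = √[(-1)² + 0² + 2²]
  = √[1 + 0 + 4]
  = √5
  ≈ 2.236

2.236


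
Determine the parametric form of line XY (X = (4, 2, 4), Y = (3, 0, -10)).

Direction vector d = Y - X = (3 - 4, 0 - 2, -10 - 4) = (-1, -2, -14)
Parametric form r = X + t·d:
x = 4 - t, y = 2 - 2t, z = 4 - 14t

x = 4 - t, y = 2 - 2t, z = 4 - 14t


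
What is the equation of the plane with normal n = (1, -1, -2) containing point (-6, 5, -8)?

The plane through P with normal n = (a, b, c) satisfies n·(r - P) = 0,
i.e. ax + by + cz = a·x₀ + b·y₀ + c·z₀.
d = 1·(-6) + (-1)·5 + (-2)·(-8)
  = -6 - 5 + 16
  = 5
Equation: x - y - 2z = 5

x - y - 2z = 5


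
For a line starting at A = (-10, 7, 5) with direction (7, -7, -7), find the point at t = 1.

P(t) = A + t·d
  = (-10 + 7·1, 7 + (-7)·1, 5 + (-7)·1)
  = (-10 + 7, 7 - 7, 5 - 7)
  = (-3, 0, -2)

(-3, 0, -2)


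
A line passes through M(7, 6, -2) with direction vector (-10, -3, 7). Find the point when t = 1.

P(t) = M + t·d
  = (7 + (-10)·1, 6 + (-3)·1, -2 + 7·1)
  = (7 - 10, 6 - 3, -2 + 7)
  = (-3, 3, 5)

(-3, 3, 5)


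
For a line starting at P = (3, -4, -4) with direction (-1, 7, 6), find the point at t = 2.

P(t) = P + t·d
  = (3 + (-1)·2, -4 + 7·2, -4 + 6·2)
  = (3 - 2, -4 + 14, -4 + 12)
  = (1, 10, 8)

(1, 10, 8)


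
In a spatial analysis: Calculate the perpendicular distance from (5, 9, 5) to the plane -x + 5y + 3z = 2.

distance = |a·x₀ + b·y₀ + c·z₀ - d| / √(a² + b² + c²)
  = |(-1)·5 + 5·9 + 3·5 - 2| / √((-1)² + 5² + 3²)
  = |-5 + 45 + 15 - 2| / √(1 + 25 + 9)
  = |53| / √35
  = 53 / 5.916
  ≈ 8.959

8.959


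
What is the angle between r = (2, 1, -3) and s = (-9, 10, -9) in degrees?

r·s = 2·(-9) + 1·10 + (-3)·(-9) = -18 + 10 + 27 = 19
|r| = √(2² + 1² + (-3)²) = √14 ≈ 3.742
|s| = √((-9)² + 10² + (-9)²) = √262 ≈ 16.19
cos θ = (r·s)/(|r||s|) = 19/(3.742·16.19) ≈ 0.3137
θ = arccos(0.3137) ≈ 71.72°

71.72°


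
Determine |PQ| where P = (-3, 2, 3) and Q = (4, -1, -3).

d = √[(x₂-x₁)² + (y₂-y₁)² + (z₂-z₁)²]
  = √[7² + (-3)² + (-6)²]
  = √[49 + 9 + 36]
  = √94
  ≈ 9.695

9.695


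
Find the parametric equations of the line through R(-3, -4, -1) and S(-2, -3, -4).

Direction vector d = S - R = (-2 + 3, -3 + 4, -4 + 1) = (1, 1, -3)
Parametric form r = R + t·d:
x = -3 + t, y = -4 + t, z = -1 - 3t

x = -3 + t, y = -4 + t, z = -1 - 3t


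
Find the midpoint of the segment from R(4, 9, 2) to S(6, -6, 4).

M = ((x₁+x₂)/2, (y₁+y₂)/2, (z₁+z₂)/2)
  = ((4 + 6)/2, (9 - 6)/2, (2 + 4)/2)
  = (10/2, 3/2, 6/2)
  = (5, 1.5, 3)

(5, 1.5, 3)


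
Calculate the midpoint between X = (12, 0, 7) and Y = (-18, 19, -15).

M = ((x₁+x₂)/2, (y₁+y₂)/2, (z₁+z₂)/2)
  = ((12 - 18)/2, (0 + 19)/2, (7 - 15)/2)
  = (-6/2, 19/2, -8/2)
  = (-3, 9.5, -4)

(-3, 9.5, -4)


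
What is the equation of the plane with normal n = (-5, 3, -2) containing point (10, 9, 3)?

The plane through P with normal n = (a, b, c) satisfies n·(r - P) = 0,
i.e. ax + by + cz = a·x₀ + b·y₀ + c·z₀.
d = (-5)·10 + 3·9 + (-2)·3
  = -50 + 27 - 6
  = -29
Equation: -5x + 3y - 2z = -29

-5x + 3y - 2z = -29


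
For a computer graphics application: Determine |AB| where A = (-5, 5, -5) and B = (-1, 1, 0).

d = √[(x₂-x₁)² + (y₂-y₁)² + (z₂-z₁)²]
  = √[4² + (-4)² + 5²]
  = √[16 + 16 + 25]
  = √57
  ≈ 7.55

7.55


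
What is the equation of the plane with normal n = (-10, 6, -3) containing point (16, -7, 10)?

The plane through P with normal n = (a, b, c) satisfies n·(r - P) = 0,
i.e. ax + by + cz = a·x₀ + b·y₀ + c·z₀.
d = (-10)·16 + 6·(-7) + (-3)·10
  = -160 - 42 - 30
  = -232
Equation: -10x + 6y - 3z = -232

-10x + 6y - 3z = -232


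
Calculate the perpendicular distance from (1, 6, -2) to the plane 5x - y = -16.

distance = |a·x₀ + b·y₀ + c·z₀ - d| / √(a² + b² + c²)
  = |5·1 + (-1)·6 + 0·(-2) - (-16)| / √(5² + (-1)² + 0²)
  = |5 - 6 + 0 + 16| / √(25 + 1 + 0)
  = |15| / √26
  = 15 / 5.099
  ≈ 2.942

2.942


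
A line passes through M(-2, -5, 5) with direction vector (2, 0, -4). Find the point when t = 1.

P(t) = M + t·d
  = (-2 + 2·1, -5 + 0·1, 5 + (-4)·1)
  = (-2 + 2, -5 + 0, 5 - 4)
  = (0, -5, 1)

(0, -5, 1)


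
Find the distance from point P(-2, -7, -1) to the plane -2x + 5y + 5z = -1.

distance = |a·x₀ + b·y₀ + c·z₀ - d| / √(a² + b² + c²)
  = |(-2)·(-2) + 5·(-7) + 5·(-1) - (-1)| / √((-2)² + 5² + 5²)
  = |4 - 35 - 5 + 1| / √(4 + 25 + 25)
  = |-35| / √54
  = 35 / 7.348
  ≈ 4.763

4.763


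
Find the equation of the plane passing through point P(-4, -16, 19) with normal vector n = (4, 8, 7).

The plane through P with normal n = (a, b, c) satisfies n·(r - P) = 0,
i.e. ax + by + cz = a·x₀ + b·y₀ + c·z₀.
d = 4·(-4) + 8·(-16) + 7·19
  = -16 - 128 + 133
  = -11
Equation: 4x + 8y + 7z = -11

4x + 8y + 7z = -11


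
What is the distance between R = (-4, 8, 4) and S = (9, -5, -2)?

d = √[(x₂-x₁)² + (y₂-y₁)² + (z₂-z₁)²]
  = √[13² + (-13)² + (-6)²]
  = √[169 + 169 + 36]
  = √374
  ≈ 19.34

19.34


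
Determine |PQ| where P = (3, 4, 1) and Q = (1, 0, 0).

d = √[(x₂-x₁)² + (y₂-y₁)² + (z₂-z₁)²]
  = √[(-2)² + (-4)² + (-1)²]
  = √[4 + 16 + 1]
  = √21
  ≈ 4.583

4.583


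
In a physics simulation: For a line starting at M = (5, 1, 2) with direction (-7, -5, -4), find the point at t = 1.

P(t) = M + t·d
  = (5 + (-7)·1, 1 + (-5)·1, 2 + (-4)·1)
  = (5 - 7, 1 - 5, 2 - 4)
  = (-2, -4, -2)

(-2, -4, -2)


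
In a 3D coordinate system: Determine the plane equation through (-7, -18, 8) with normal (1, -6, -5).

The plane through P with normal n = (a, b, c) satisfies n·(r - P) = 0,
i.e. ax + by + cz = a·x₀ + b·y₀ + c·z₀.
d = 1·(-7) + (-6)·(-18) + (-5)·8
  = -7 + 108 - 40
  = 61
Equation: x - 6y - 5z = 61

x - 6y - 5z = 61


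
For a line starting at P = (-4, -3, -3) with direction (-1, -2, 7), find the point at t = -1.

P(t) = P + t·d
  = (-4 + (-1)·(-1), -3 + (-2)·(-1), -3 + 7·(-1))
  = (-4 + 1, -3 + 2, -3 - 7)
  = (-3, -1, -10)

(-3, -1, -10)


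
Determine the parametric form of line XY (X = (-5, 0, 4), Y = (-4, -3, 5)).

Direction vector d = Y - X = (-4 + 5, -3 + 0, 5 - 4) = (1, -3, 1)
Parametric form r = X + t·d:
x = -5 + t, y = 0 - 3t, z = 4 + t

x = -5 + t, y = 0 - 3t, z = 4 + t


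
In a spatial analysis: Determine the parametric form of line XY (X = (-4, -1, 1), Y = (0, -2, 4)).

Direction vector d = Y - X = (0 + 4, -2 + 1, 4 - 1) = (4, -1, 3)
Parametric form r = X + t·d:
x = -4 + 4t, y = -1 - t, z = 1 + 3t

x = -4 + 4t, y = -1 - t, z = 1 + 3t


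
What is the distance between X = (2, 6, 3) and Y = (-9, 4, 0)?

d = √[(x₂-x₁)² + (y₂-y₁)² + (z₂-z₁)²]
  = √[(-11)² + (-2)² + (-3)²]
  = √[121 + 4 + 9]
  = √134
  ≈ 11.58

11.58


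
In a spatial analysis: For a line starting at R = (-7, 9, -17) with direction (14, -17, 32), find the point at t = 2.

P(t) = R + t·d
  = (-7 + 14·2, 9 + (-17)·2, -17 + 32·2)
  = (-7 + 28, 9 - 34, -17 + 64)
  = (21, -25, 47)

(21, -25, 47)


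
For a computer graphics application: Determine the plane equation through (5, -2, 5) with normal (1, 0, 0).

The plane through P with normal n = (a, b, c) satisfies n·(r - P) = 0,
i.e. ax + by + cz = a·x₀ + b·y₀ + c·z₀.
d = 1·5 + 0·(-2) + 0·5
  = 5 + 0 + 0
  = 5
Equation: x = 5

x = 5


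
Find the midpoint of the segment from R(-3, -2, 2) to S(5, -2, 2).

M = ((x₁+x₂)/2, (y₁+y₂)/2, (z₁+z₂)/2)
  = ((-3 + 5)/2, (-2 - 2)/2, (2 + 2)/2)
  = (2/2, -4/2, 4/2)
  = (1, -2, 2)

(1, -2, 2)


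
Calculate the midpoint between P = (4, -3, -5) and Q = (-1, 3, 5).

M = ((x₁+x₂)/2, (y₁+y₂)/2, (z₁+z₂)/2)
  = ((4 - 1)/2, (-3 + 3)/2, (-5 + 5)/2)
  = (3/2, 0/2, 0/2)
  = (1.5, 0, 0)

(1.5, 0, 0)


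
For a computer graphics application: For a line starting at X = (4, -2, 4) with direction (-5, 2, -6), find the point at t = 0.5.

P(t) = X + t·d
  = (4 + (-5)·0.5, -2 + 2·0.5, 4 + (-6)·0.5)
  = (4 - 2.5, -2 + 1, 4 - 3)
  = (1.5, -1, 1)

(1.5, -1, 1)


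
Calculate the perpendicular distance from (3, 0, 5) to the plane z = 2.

distance = |a·x₀ + b·y₀ + c·z₀ - d| / √(a² + b² + c²)
  = |0·3 + 0·0 + 1·5 - 2| / √(0² + 0² + 1²)
  = |0 + 0 + 5 - 2| / √(0 + 0 + 1)
  = |3| / √1
  = 3 / 1
  ≈ 3

3


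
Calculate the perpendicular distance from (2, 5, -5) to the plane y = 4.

distance = |a·x₀ + b·y₀ + c·z₀ - d| / √(a² + b² + c²)
  = |0·2 + 1·5 + 0·(-5) - 4| / √(0² + 1² + 0²)
  = |0 + 5 + 0 - 4| / √(0 + 1 + 0)
  = |1| / √1
  = 1 / 1
  ≈ 1

1


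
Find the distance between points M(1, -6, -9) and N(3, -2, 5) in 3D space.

d = √[(x₂-x₁)² + (y₂-y₁)² + (z₂-z₁)²]
  = √[2² + 4² + 14²]
  = √[4 + 16 + 196]
  = √216
  ≈ 14.7

14.7


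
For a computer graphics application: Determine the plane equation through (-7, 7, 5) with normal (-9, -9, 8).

The plane through P with normal n = (a, b, c) satisfies n·(r - P) = 0,
i.e. ax + by + cz = a·x₀ + b·y₀ + c·z₀.
d = (-9)·(-7) + (-9)·7 + 8·5
  = 63 - 63 + 40
  = 40
Equation: -9x - 9y + 8z = 40

-9x - 9y + 8z = 40


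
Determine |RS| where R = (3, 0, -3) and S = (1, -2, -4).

d = √[(x₂-x₁)² + (y₂-y₁)² + (z₂-z₁)²]
  = √[(-2)² + (-2)² + (-1)²]
  = √[4 + 4 + 1]
  = √9
  ≈ 3

3


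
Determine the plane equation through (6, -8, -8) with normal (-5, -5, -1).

The plane through P with normal n = (a, b, c) satisfies n·(r - P) = 0,
i.e. ax + by + cz = a·x₀ + b·y₀ + c·z₀.
d = (-5)·6 + (-5)·(-8) + (-1)·(-8)
  = -30 + 40 + 8
  = 18
Equation: -5x - 5y - z = 18

-5x - 5y - z = 18


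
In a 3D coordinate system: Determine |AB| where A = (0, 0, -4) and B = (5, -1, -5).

d = √[(x₂-x₁)² + (y₂-y₁)² + (z₂-z₁)²]
  = √[5² + (-1)² + (-1)²]
  = √[25 + 1 + 1]
  = √27
  ≈ 5.196

5.196


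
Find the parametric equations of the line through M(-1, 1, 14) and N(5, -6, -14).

Direction vector d = N - M = (5 + 1, -6 - 1, -14 - 14) = (6, -7, -28)
Parametric form r = M + t·d:
x = -1 + 6t, y = 1 - 7t, z = 14 - 28t

x = -1 + 6t, y = 1 - 7t, z = 14 - 28t


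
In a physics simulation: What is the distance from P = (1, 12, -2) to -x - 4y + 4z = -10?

distance = |a·x₀ + b·y₀ + c·z₀ - d| / √(a² + b² + c²)
  = |(-1)·1 + (-4)·12 + 4·(-2) - (-10)| / √((-1)² + (-4)² + 4²)
  = |-1 - 48 - 8 + 10| / √(1 + 16 + 16)
  = |-47| / √33
  = 47 / 5.745
  ≈ 8.182

8.182


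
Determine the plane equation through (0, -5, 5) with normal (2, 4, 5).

The plane through P with normal n = (a, b, c) satisfies n·(r - P) = 0,
i.e. ax + by + cz = a·x₀ + b·y₀ + c·z₀.
d = 2·0 + 4·(-5) + 5·5
  = 0 - 20 + 25
  = 5
Equation: 2x + 4y + 5z = 5

2x + 4y + 5z = 5


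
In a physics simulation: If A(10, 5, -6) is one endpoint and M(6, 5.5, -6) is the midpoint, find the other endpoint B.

B = 2M - A
  = (2·6 - 10, 2·5.5 - 5, 2·(-6) - (-6))
  = (12 - 10, 11 - 5, -12 + 6)
  = (2, 6, -6)

(2, 6, -6)


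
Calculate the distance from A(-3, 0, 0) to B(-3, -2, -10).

d = √[(x₂-x₁)² + (y₂-y₁)² + (z₂-z₁)²]
  = √[0² + (-2)² + (-10)²]
  = √[0 + 4 + 100]
  = √104
  ≈ 10.2

10.2


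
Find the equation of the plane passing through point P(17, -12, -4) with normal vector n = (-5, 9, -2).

The plane through P with normal n = (a, b, c) satisfies n·(r - P) = 0,
i.e. ax + by + cz = a·x₀ + b·y₀ + c·z₀.
d = (-5)·17 + 9·(-12) + (-2)·(-4)
  = -85 - 108 + 8
  = -185
Equation: -5x + 9y - 2z = -185

-5x + 9y - 2z = -185


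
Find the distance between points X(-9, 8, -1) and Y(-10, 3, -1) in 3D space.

d = √[(x₂-x₁)² + (y₂-y₁)² + (z₂-z₁)²]
  = √[(-1)² + (-5)² + 0²]
  = √[1 + 25 + 0]
  = √26
  ≈ 5.099

5.099


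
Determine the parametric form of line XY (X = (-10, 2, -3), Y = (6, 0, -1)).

Direction vector d = Y - X = (6 + 10, 0 - 2, -1 + 3) = (16, -2, 2)
Parametric form r = X + t·d:
x = -10 + 16t, y = 2 - 2t, z = -3 + 2t

x = -10 + 16t, y = 2 - 2t, z = -3 + 2t


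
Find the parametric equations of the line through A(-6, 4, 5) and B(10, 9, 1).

Direction vector d = B - A = (10 + 6, 9 - 4, 1 - 5) = (16, 5, -4)
Parametric form r = A + t·d:
x = -6 + 16t, y = 4 + 5t, z = 5 - 4t

x = -6 + 16t, y = 4 + 5t, z = 5 - 4t


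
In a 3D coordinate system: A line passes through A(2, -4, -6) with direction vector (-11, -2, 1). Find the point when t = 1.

P(t) = A + t·d
  = (2 + (-11)·1, -4 + (-2)·1, -6 + 1·1)
  = (2 - 11, -4 - 2, -6 + 1)
  = (-9, -6, -5)

(-9, -6, -5)


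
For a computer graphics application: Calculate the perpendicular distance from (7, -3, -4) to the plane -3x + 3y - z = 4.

distance = |a·x₀ + b·y₀ + c·z₀ - d| / √(a² + b² + c²)
  = |(-3)·7 + 3·(-3) + (-1)·(-4) - 4| / √((-3)² + 3² + (-1)²)
  = |-21 - 9 + 4 - 4| / √(9 + 9 + 1)
  = |-30| / √19
  = 30 / 4.359
  ≈ 6.882

6.882


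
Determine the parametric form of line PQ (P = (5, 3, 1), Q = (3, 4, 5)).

Direction vector d = Q - P = (3 - 5, 4 - 3, 5 - 1) = (-2, 1, 4)
Parametric form r = P + t·d:
x = 5 - 2t, y = 3 + t, z = 1 + 4t

x = 5 - 2t, y = 3 + t, z = 1 + 4t


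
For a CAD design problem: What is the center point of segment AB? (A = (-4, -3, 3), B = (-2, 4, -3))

M = ((x₁+x₂)/2, (y₁+y₂)/2, (z₁+z₂)/2)
  = ((-4 - 2)/2, (-3 + 4)/2, (3 - 3)/2)
  = (-6/2, 1/2, 0/2)
  = (-3, 0.5, 0)

(-3, 0.5, 0)


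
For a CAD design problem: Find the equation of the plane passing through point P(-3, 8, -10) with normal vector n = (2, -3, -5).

The plane through P with normal n = (a, b, c) satisfies n·(r - P) = 0,
i.e. ax + by + cz = a·x₀ + b·y₀ + c·z₀.
d = 2·(-3) + (-3)·8 + (-5)·(-10)
  = -6 - 24 + 50
  = 20
Equation: 2x - 3y - 5z = 20

2x - 3y - 5z = 20


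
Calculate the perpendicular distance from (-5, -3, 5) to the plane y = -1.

distance = |a·x₀ + b·y₀ + c·z₀ - d| / √(a² + b² + c²)
  = |0·(-5) + 1·(-3) + 0·5 - (-1)| / √(0² + 1² + 0²)
  = |0 - 3 + 0 + 1| / √(0 + 1 + 0)
  = |-2| / √1
  = 2 / 1
  ≈ 2

2


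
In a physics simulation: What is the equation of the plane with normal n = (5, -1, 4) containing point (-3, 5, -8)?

The plane through P with normal n = (a, b, c) satisfies n·(r - P) = 0,
i.e. ax + by + cz = a·x₀ + b·y₀ + c·z₀.
d = 5·(-3) + (-1)·5 + 4·(-8)
  = -15 - 5 - 32
  = -52
Equation: 5x - y + 4z = -52

5x - y + 4z = -52


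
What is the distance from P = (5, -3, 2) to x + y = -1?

distance = |a·x₀ + b·y₀ + c·z₀ - d| / √(a² + b² + c²)
  = |1·5 + 1·(-3) + 0·2 - (-1)| / √(1² + 1² + 0²)
  = |5 - 3 + 0 + 1| / √(1 + 1 + 0)
  = |3| / √2
  = 3 / 1.414
  ≈ 2.121

2.121


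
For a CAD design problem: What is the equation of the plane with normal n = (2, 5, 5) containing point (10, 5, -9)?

The plane through P with normal n = (a, b, c) satisfies n·(r - P) = 0,
i.e. ax + by + cz = a·x₀ + b·y₀ + c·z₀.
d = 2·10 + 5·5 + 5·(-9)
  = 20 + 25 - 45
  = 0
Equation: 2x + 5y + 5z = 0

2x + 5y + 5z = 0


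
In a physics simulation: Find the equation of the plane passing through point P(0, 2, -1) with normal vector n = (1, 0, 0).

The plane through P with normal n = (a, b, c) satisfies n·(r - P) = 0,
i.e. ax + by + cz = a·x₀ + b·y₀ + c·z₀.
d = 1·0 + 0·2 + 0·(-1)
  = 0 + 0 + 0
  = 0
Equation: x = 0

x = 0


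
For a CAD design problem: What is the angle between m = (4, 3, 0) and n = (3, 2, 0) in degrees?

m·n = 4·3 + 3·2 + 0·0 = 12 + 6 + 0 = 18
|m| = √(4² + 3² + 0²) = √25 ≈ 5
|n| = √(3² + 2² + 0²) = √13 ≈ 3.606
cos θ = (m·n)/(|m||n|) = 18/(5·3.606) ≈ 0.9985
θ = arccos(0.9985) ≈ 3.18°

3.18°


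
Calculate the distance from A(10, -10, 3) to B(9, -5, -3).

d = √[(x₂-x₁)² + (y₂-y₁)² + (z₂-z₁)²]
  = √[(-1)² + 5² + (-6)²]
  = √[1 + 25 + 36]
  = √62
  ≈ 7.874

7.874


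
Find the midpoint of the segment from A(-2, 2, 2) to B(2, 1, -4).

M = ((x₁+x₂)/2, (y₁+y₂)/2, (z₁+z₂)/2)
  = ((-2 + 2)/2, (2 + 1)/2, (2 - 4)/2)
  = (0/2, 3/2, -2/2)
  = (0, 1.5, -1)

(0, 1.5, -1)


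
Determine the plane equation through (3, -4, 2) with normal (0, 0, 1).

The plane through P with normal n = (a, b, c) satisfies n·(r - P) = 0,
i.e. ax + by + cz = a·x₀ + b·y₀ + c·z₀.
d = 0·3 + 0·(-4) + 1·2
  = 0 + 0 + 2
  = 2
Equation: z = 2

z = 2


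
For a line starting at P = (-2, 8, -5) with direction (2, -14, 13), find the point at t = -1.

P(t) = P + t·d
  = (-2 + 2·(-1), 8 + (-14)·(-1), -5 + 13·(-1))
  = (-2 - 2, 8 + 14, -5 - 13)
  = (-4, 22, -18)

(-4, 22, -18)


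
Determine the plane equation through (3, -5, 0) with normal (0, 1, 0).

The plane through P with normal n = (a, b, c) satisfies n·(r - P) = 0,
i.e. ax + by + cz = a·x₀ + b·y₀ + c·z₀.
d = 0·3 + 1·(-5) + 0·0
  = 0 - 5 + 0
  = -5
Equation: y = -5

y = -5


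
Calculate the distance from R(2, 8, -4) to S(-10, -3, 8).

d = √[(x₂-x₁)² + (y₂-y₁)² + (z₂-z₁)²]
  = √[(-12)² + (-11)² + 12²]
  = √[144 + 121 + 144]
  = √409
  ≈ 20.22

20.22


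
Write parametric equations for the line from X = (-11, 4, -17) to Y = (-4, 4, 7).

Direction vector d = Y - X = (-4 + 11, 4 - 4, 7 + 17) = (7, 0, 24)
Parametric form r = X + t·d:
x = -11 + 7t, y = 4, z = -17 + 24t

x = -11 + 7t, y = 4, z = -17 + 24t


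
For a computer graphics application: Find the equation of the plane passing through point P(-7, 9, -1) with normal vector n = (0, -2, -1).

The plane through P with normal n = (a, b, c) satisfies n·(r - P) = 0,
i.e. ax + by + cz = a·x₀ + b·y₀ + c·z₀.
d = 0·(-7) + (-2)·9 + (-1)·(-1)
  = 0 - 18 + 1
  = -17
Equation: -2y - z = -17

-2y - z = -17


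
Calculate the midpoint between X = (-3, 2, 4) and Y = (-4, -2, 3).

M = ((x₁+x₂)/2, (y₁+y₂)/2, (z₁+z₂)/2)
  = ((-3 - 4)/2, (2 - 2)/2, (4 + 3)/2)
  = (-7/2, 0/2, 7/2)
  = (-3.5, 0, 3.5)

(-3.5, 0, 3.5)


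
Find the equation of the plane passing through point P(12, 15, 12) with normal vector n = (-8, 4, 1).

The plane through P with normal n = (a, b, c) satisfies n·(r - P) = 0,
i.e. ax + by + cz = a·x₀ + b·y₀ + c·z₀.
d = (-8)·12 + 4·15 + 1·12
  = -96 + 60 + 12
  = -24
Equation: -8x + 4y + z = -24

-8x + 4y + z = -24


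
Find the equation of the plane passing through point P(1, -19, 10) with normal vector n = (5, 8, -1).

The plane through P with normal n = (a, b, c) satisfies n·(r - P) = 0,
i.e. ax + by + cz = a·x₀ + b·y₀ + c·z₀.
d = 5·1 + 8·(-19) + (-1)·10
  = 5 - 152 - 10
  = -157
Equation: 5x + 8y - z = -157

5x + 8y - z = -157


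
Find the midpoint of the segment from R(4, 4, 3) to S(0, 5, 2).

M = ((x₁+x₂)/2, (y₁+y₂)/2, (z₁+z₂)/2)
  = ((4 + 0)/2, (4 + 5)/2, (3 + 2)/2)
  = (4/2, 9/2, 5/2)
  = (2, 4.5, 2.5)

(2, 4.5, 2.5)


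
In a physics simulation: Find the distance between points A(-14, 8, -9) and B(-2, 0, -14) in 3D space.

d = √[(x₂-x₁)² + (y₂-y₁)² + (z₂-z₁)²]
  = √[12² + (-8)² + (-5)²]
  = √[144 + 64 + 25]
  = √233
  ≈ 15.26

15.26


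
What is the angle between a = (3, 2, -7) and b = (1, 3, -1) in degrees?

a·b = 3·1 + 2·3 + (-7)·(-1) = 3 + 6 + 7 = 16
|a| = √(3² + 2² + (-7)²) = √62 ≈ 7.874
|b| = √(1² + 3² + (-1)²) = √11 ≈ 3.317
cos θ = (a·b)/(|a||b|) = 16/(7.874·3.317) ≈ 0.6127
θ = arccos(0.6127) ≈ 52.22°

52.22°


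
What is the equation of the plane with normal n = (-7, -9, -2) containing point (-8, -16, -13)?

The plane through P with normal n = (a, b, c) satisfies n·(r - P) = 0,
i.e. ax + by + cz = a·x₀ + b·y₀ + c·z₀.
d = (-7)·(-8) + (-9)·(-16) + (-2)·(-13)
  = 56 + 144 + 26
  = 226
Equation: -7x - 9y - 2z = 226

-7x - 9y - 2z = 226


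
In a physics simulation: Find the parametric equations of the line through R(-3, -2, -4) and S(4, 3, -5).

Direction vector d = S - R = (4 + 3, 3 + 2, -5 + 4) = (7, 5, -1)
Parametric form r = R + t·d:
x = -3 + 7t, y = -2 + 5t, z = -4 - t

x = -3 + 7t, y = -2 + 5t, z = -4 - t


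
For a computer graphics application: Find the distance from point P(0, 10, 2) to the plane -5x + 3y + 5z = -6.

distance = |a·x₀ + b·y₀ + c·z₀ - d| / √(a² + b² + c²)
  = |(-5)·0 + 3·10 + 5·2 - (-6)| / √((-5)² + 3² + 5²)
  = |0 + 30 + 10 + 6| / √(25 + 9 + 25)
  = |46| / √59
  = 46 / 7.681
  ≈ 5.989

5.989


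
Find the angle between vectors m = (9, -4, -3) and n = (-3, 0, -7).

m·n = 9·(-3) + (-4)·0 + (-3)·(-7) = -27 + 0 + 21 = -6
|m| = √(9² + (-4)² + (-3)²) = √106 ≈ 10.3
|n| = √((-3)² + 0² + (-7)²) = √58 ≈ 7.616
cos θ = (m·n)/(|m||n|) = -6/(10.3·7.616) ≈ -0.07652
θ = arccos(-0.07652) ≈ 94.39°

94.39°


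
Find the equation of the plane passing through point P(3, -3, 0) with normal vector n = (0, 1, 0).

The plane through P with normal n = (a, b, c) satisfies n·(r - P) = 0,
i.e. ax + by + cz = a·x₀ + b·y₀ + c·z₀.
d = 0·3 + 1·(-3) + 0·0
  = 0 - 3 + 0
  = -3
Equation: y = -3

y = -3


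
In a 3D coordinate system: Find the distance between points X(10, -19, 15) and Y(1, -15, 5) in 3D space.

d = √[(x₂-x₁)² + (y₂-y₁)² + (z₂-z₁)²]
  = √[(-9)² + 4² + (-10)²]
  = √[81 + 16 + 100]
  = √197
  ≈ 14.04

14.04


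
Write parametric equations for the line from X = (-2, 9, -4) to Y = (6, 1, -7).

Direction vector d = Y - X = (6 + 2, 1 - 9, -7 + 4) = (8, -8, -3)
Parametric form r = X + t·d:
x = -2 + 8t, y = 9 - 8t, z = -4 - 3t

x = -2 + 8t, y = 9 - 8t, z = -4 - 3t


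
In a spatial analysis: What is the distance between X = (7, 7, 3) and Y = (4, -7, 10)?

d = √[(x₂-x₁)² + (y₂-y₁)² + (z₂-z₁)²]
  = √[(-3)² + (-14)² + 7²]
  = √[9 + 196 + 49]
  = √254
  ≈ 15.94

15.94


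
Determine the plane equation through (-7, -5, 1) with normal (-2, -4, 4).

The plane through P with normal n = (a, b, c) satisfies n·(r - P) = 0,
i.e. ax + by + cz = a·x₀ + b·y₀ + c·z₀.
d = (-2)·(-7) + (-4)·(-5) + 4·1
  = 14 + 20 + 4
  = 38
Equation: -2x - 4y + 4z = 38

-2x - 4y + 4z = 38


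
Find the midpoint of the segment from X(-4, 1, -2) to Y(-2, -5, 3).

M = ((x₁+x₂)/2, (y₁+y₂)/2, (z₁+z₂)/2)
  = ((-4 - 2)/2, (1 - 5)/2, (-2 + 3)/2)
  = (-6/2, -4/2, 1/2)
  = (-3, -2, 0.5)

(-3, -2, 0.5)


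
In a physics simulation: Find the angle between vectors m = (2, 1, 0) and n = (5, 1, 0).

m·n = 2·5 + 1·1 + 0·0 = 10 + 1 + 0 = 11
|m| = √(2² + 1² + 0²) = √5 ≈ 2.236
|n| = √(5² + 1² + 0²) = √26 ≈ 5.099
cos θ = (m·n)/(|m||n|) = 11/(2.236·5.099) ≈ 0.9648
θ = arccos(0.9648) ≈ 15.26°

15.26°


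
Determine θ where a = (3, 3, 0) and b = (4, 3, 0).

a·b = 3·4 + 3·3 + 0·0 = 12 + 9 + 0 = 21
|a| = √(3² + 3² + 0²) = √18 ≈ 4.243
|b| = √(4² + 3² + 0²) = √25 ≈ 5
cos θ = (a·b)/(|a||b|) = 21/(4.243·5) ≈ 0.9899
θ = arccos(0.9899) ≈ 8.13°

8.13°


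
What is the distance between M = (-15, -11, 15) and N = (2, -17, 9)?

d = √[(x₂-x₁)² + (y₂-y₁)² + (z₂-z₁)²]
  = √[17² + (-6)² + (-6)²]
  = √[289 + 36 + 36]
  = √361
  ≈ 19

19


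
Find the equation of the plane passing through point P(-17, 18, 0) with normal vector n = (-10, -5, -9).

The plane through P with normal n = (a, b, c) satisfies n·(r - P) = 0,
i.e. ax + by + cz = a·x₀ + b·y₀ + c·z₀.
d = (-10)·(-17) + (-5)·18 + (-9)·0
  = 170 - 90 + 0
  = 80
Equation: -10x - 5y - 9z = 80

-10x - 5y - 9z = 80


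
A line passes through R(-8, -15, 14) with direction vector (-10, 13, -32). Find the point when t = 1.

P(t) = R + t·d
  = (-8 + (-10)·1, -15 + 13·1, 14 + (-32)·1)
  = (-8 - 10, -15 + 13, 14 - 32)
  = (-18, -2, -18)

(-18, -2, -18)


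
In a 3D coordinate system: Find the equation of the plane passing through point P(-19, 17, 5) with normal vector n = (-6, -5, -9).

The plane through P with normal n = (a, b, c) satisfies n·(r - P) = 0,
i.e. ax + by + cz = a·x₀ + b·y₀ + c·z₀.
d = (-6)·(-19) + (-5)·17 + (-9)·5
  = 114 - 85 - 45
  = -16
Equation: -6x - 5y - 9z = -16

-6x - 5y - 9z = -16


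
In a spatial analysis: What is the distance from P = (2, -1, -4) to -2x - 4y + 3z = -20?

distance = |a·x₀ + b·y₀ + c·z₀ - d| / √(a² + b² + c²)
  = |(-2)·2 + (-4)·(-1) + 3·(-4) - (-20)| / √((-2)² + (-4)² + 3²)
  = |-4 + 4 - 12 + 20| / √(4 + 16 + 9)
  = |8| / √29
  = 8 / 5.385
  ≈ 1.486

1.486


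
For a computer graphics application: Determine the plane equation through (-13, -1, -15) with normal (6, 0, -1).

The plane through P with normal n = (a, b, c) satisfies n·(r - P) = 0,
i.e. ax + by + cz = a·x₀ + b·y₀ + c·z₀.
d = 6·(-13) + 0·(-1) + (-1)·(-15)
  = -78 + 0 + 15
  = -63
Equation: 6x - z = -63

6x - z = -63


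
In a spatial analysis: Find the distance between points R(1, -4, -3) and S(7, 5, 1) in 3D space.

d = √[(x₂-x₁)² + (y₂-y₁)² + (z₂-z₁)²]
  = √[6² + 9² + 4²]
  = √[36 + 81 + 16]
  = √133
  ≈ 11.53

11.53


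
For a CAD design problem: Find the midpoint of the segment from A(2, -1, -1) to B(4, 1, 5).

M = ((x₁+x₂)/2, (y₁+y₂)/2, (z₁+z₂)/2)
  = ((2 + 4)/2, (-1 + 1)/2, (-1 + 5)/2)
  = (6/2, 0/2, 4/2)
  = (3, 0, 2)

(3, 0, 2)


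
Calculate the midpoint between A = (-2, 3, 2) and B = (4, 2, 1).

M = ((x₁+x₂)/2, (y₁+y₂)/2, (z₁+z₂)/2)
  = ((-2 + 4)/2, (3 + 2)/2, (2 + 1)/2)
  = (2/2, 5/2, 3/2)
  = (1, 2.5, 1.5)

(1, 2.5, 1.5)


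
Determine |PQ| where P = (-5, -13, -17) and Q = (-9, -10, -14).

d = √[(x₂-x₁)² + (y₂-y₁)² + (z₂-z₁)²]
  = √[(-4)² + 3² + 3²]
  = √[16 + 9 + 9]
  = √34
  ≈ 5.831

5.831


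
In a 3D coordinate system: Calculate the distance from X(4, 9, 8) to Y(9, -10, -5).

d = √[(x₂-x₁)² + (y₂-y₁)² + (z₂-z₁)²]
  = √[5² + (-19)² + (-13)²]
  = √[25 + 361 + 169]
  = √555
  ≈ 23.56

23.56


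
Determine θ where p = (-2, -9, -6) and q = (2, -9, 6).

p·q = (-2)·2 + (-9)·(-9) + (-6)·6 = -4 + 81 - 36 = 41
|p| = √((-2)² + (-9)² + (-6)²) = √121 ≈ 11
|q| = √(2² + (-9)² + 6²) = √121 ≈ 11
cos θ = (p·q)/(|p||q|) = 41/(11·11) ≈ 0.3388
θ = arccos(0.3388) ≈ 70.19°

70.19°


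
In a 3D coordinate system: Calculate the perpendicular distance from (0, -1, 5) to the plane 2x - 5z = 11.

distance = |a·x₀ + b·y₀ + c·z₀ - d| / √(a² + b² + c²)
  = |2·0 + 0·(-1) + (-5)·5 - 11| / √(2² + 0² + (-5)²)
  = |0 + 0 - 25 - 11| / √(4 + 0 + 25)
  = |-36| / √29
  = 36 / 5.385
  ≈ 6.685

6.685


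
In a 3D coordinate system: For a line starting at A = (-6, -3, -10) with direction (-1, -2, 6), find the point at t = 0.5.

P(t) = A + t·d
  = (-6 + (-1)·0.5, -3 + (-2)·0.5, -10 + 6·0.5)
  = (-6 - 0.5, -3 - 1, -10 + 3)
  = (-6.5, -4, -7)

(-6.5, -4, -7)


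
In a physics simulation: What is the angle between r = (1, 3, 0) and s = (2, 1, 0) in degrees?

r·s = 1·2 + 3·1 + 0·0 = 2 + 3 + 0 = 5
|r| = √(1² + 3² + 0²) = √10 ≈ 3.162
|s| = √(2² + 1² + 0²) = √5 ≈ 2.236
cos θ = (r·s)/(|r||s|) = 5/(3.162·2.236) ≈ 0.7071
θ = arccos(0.7071) ≈ 45°

45°


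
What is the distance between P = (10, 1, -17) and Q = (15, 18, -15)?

d = √[(x₂-x₁)² + (y₂-y₁)² + (z₂-z₁)²]
  = √[5² + 17² + 2²]
  = √[25 + 289 + 4]
  = √318
  ≈ 17.83

17.83


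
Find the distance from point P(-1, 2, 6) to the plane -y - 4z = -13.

distance = |a·x₀ + b·y₀ + c·z₀ - d| / √(a² + b² + c²)
  = |0·(-1) + (-1)·2 + (-4)·6 - (-13)| / √(0² + (-1)² + (-4)²)
  = |0 - 2 - 24 + 13| / √(0 + 1 + 16)
  = |-13| / √17
  = 13 / 4.123
  ≈ 3.153

3.153


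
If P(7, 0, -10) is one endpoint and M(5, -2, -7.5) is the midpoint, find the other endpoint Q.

Q = 2M - P
  = (2·5 - 7, 2·(-2) - 0, 2·(-7.5) - (-10))
  = (10 - 7, -4 + 0, -15 + 10)
  = (3, -4, -5)

(3, -4, -5)


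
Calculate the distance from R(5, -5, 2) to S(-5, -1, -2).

d = √[(x₂-x₁)² + (y₂-y₁)² + (z₂-z₁)²]
  = √[(-10)² + 4² + (-4)²]
  = √[100 + 16 + 16]
  = √132
  ≈ 11.49

11.49


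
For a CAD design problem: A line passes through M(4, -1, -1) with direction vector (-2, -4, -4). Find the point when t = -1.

P(t) = M + t·d
  = (4 + (-2)·(-1), -1 + (-4)·(-1), -1 + (-4)·(-1))
  = (4 + 2, -1 + 4, -1 + 4)
  = (6, 3, 3)

(6, 3, 3)


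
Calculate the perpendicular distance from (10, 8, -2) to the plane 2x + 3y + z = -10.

distance = |a·x₀ + b·y₀ + c·z₀ - d| / √(a² + b² + c²)
  = |2·10 + 3·8 + 1·(-2) - (-10)| / √(2² + 3² + 1²)
  = |20 + 24 - 2 + 10| / √(4 + 9 + 1)
  = |52| / √14
  = 52 / 3.742
  ≈ 13.9

13.9
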